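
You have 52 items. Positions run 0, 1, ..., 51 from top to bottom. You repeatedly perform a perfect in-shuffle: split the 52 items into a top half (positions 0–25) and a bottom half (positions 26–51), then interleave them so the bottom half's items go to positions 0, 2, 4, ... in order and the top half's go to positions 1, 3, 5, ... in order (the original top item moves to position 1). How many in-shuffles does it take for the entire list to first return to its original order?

The in-shuffle permutes the 52 positions with cycle lengths [52].
Every item is home exactly when every cycle has completed a whole number of laps, i.e. after lcm(52) = 52 in-shuffles.

52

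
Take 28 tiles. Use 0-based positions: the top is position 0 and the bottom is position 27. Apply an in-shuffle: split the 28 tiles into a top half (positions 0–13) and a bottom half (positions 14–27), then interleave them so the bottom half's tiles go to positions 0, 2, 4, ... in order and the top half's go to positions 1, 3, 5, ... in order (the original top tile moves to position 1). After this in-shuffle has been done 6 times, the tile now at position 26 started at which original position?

18

Work backwards from position 26, undoing one in-shuffle at a time:
26 ← 27 ← 13 ← 6 ← 17 ← 8 ← 18
So the tile now at position 26 started at position 18.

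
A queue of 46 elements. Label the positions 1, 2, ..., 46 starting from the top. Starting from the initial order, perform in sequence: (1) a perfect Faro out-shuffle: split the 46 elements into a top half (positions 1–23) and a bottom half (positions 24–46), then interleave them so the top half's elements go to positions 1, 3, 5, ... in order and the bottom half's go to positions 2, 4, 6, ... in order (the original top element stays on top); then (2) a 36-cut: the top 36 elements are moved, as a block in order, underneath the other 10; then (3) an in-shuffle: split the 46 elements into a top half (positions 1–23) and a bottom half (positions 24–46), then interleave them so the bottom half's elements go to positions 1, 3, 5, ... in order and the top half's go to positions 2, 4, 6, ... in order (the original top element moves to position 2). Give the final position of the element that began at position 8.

Track the element from position 8 forward through each operation:
  after op 1 (out-shuffle): 8 → 15
  after op 2 (cut 36): 15 → 25
  after op 3 (in-shuffle): 25 → 3

3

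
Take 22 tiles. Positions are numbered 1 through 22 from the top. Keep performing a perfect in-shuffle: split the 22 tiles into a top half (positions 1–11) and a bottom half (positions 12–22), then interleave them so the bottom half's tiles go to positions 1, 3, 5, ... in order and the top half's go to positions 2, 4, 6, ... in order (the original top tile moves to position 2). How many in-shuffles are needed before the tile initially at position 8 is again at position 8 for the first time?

11

Follow position 8 under repeated in-shuffles:
8 → 16 → 9 → 18 → 13 → 3 → 6 → 12 → 1 → 2 → 4 → 8
It first returns after 11 in-shuffles.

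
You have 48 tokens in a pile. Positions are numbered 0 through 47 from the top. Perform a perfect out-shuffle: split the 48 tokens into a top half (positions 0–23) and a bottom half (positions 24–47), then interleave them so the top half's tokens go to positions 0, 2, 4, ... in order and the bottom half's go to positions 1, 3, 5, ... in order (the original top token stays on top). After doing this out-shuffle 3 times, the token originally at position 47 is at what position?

47

Position 47 is a fixed point of every out-shuffle, so the token never moves.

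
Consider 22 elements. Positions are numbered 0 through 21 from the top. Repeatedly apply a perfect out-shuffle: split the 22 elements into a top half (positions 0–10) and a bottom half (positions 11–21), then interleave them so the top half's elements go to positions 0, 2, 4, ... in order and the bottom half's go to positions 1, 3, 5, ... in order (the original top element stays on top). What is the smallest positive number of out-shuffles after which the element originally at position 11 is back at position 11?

6

Follow position 11 under repeated out-shuffles:
11 → 1 → 2 → 4 → 8 → 16 → 11
It first returns after 6 out-shuffles.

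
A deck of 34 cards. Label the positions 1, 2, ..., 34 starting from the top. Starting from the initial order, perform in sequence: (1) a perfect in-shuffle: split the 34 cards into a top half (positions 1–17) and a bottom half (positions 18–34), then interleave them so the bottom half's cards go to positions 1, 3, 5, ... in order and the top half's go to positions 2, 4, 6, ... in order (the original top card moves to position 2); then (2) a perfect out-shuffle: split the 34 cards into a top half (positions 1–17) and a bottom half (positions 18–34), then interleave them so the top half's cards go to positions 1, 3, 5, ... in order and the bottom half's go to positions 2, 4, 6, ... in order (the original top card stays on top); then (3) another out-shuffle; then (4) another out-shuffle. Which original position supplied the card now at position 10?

Undo the operations in reverse order, starting from position 10:
  undo op 4 (out-shuffle, from bottom half): 10 ← 22
  undo op 3 (out-shuffle, from bottom half): 22 ← 28
  undo op 2 (out-shuffle, from bottom half): 28 ← 31
  undo op 1 (in-shuffle, from bottom half): 31 ← 33
So the card at position 10 came from original position 33.

33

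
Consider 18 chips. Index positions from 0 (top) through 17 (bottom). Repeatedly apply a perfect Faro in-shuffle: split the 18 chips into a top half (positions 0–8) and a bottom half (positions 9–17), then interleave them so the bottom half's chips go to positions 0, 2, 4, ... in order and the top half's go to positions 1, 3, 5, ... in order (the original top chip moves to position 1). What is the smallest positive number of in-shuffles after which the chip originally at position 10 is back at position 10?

18

Follow position 10 under repeated in-shuffles:
10 → 2 → 5 → 11 → 4 → 9 → 0 → 1 → 3 → 7 → 15 → 12 → 6 → 13 → 8 → 17 → 16 → 14 → 10
It first returns after 18 in-shuffles.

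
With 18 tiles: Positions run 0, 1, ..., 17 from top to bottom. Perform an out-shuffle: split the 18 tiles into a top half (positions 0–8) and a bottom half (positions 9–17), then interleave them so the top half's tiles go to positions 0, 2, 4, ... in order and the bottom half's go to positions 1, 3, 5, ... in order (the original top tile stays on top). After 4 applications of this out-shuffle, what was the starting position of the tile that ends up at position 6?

Work backwards from position 6, undoing one out-shuffle at a time:
6 ← 3 ← 10 ← 5 ← 11
So the tile now at position 6 started at position 11.

11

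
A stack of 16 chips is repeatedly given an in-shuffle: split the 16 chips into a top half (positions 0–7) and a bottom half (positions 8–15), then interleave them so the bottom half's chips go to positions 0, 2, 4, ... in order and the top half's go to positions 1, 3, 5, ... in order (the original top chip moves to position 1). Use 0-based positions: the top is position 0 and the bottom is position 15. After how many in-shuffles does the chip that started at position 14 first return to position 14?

Follow position 14 under repeated in-shuffles:
14 → 12 → 8 → 0 → 1 → 3 → 7 → 15 → 14
It first returns after 8 in-shuffles.

8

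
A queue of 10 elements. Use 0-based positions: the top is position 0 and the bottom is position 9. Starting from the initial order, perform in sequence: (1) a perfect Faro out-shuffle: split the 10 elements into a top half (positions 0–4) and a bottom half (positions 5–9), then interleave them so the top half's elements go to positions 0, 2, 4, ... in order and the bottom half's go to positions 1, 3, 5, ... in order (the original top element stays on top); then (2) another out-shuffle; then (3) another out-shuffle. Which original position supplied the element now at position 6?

Undo the operations in reverse order, starting from position 6:
  undo op 3 (out-shuffle, from top half): 6 ← 3
  undo op 2 (out-shuffle, from bottom half): 3 ← 6
  undo op 1 (out-shuffle, from top half): 6 ← 3
So the element at position 6 came from original position 3.

3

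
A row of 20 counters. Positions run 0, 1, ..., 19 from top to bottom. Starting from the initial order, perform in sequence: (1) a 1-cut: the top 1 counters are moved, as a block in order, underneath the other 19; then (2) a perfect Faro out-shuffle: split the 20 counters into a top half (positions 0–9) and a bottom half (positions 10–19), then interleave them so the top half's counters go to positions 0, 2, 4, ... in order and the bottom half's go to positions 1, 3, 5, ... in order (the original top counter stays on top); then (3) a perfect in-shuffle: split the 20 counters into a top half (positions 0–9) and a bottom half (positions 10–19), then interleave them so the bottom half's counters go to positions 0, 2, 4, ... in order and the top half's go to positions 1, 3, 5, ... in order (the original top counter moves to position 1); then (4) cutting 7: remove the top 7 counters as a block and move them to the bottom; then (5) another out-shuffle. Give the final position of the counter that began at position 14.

Track the counter from position 14 forward through each operation:
  after op 1 (cut 1): 14 → 13
  after op 2 (out-shuffle): 13 → 7
  after op 3 (in-shuffle): 7 → 15
  after op 4 (cut 7): 15 → 8
  after op 5 (out-shuffle): 8 → 16

16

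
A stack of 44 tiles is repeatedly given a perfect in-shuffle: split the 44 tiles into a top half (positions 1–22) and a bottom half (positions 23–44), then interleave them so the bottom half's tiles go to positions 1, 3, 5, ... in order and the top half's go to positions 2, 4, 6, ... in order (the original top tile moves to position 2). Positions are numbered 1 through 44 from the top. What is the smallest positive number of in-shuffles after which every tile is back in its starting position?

The in-shuffle permutes the 44 positions with cycle lengths [2, 4, 4, 4, 6, 12, 12].
Every tile is home exactly when every cycle has completed a whole number of laps, i.e. after lcm(2, 4, 6, 12) = 12 in-shuffles.

12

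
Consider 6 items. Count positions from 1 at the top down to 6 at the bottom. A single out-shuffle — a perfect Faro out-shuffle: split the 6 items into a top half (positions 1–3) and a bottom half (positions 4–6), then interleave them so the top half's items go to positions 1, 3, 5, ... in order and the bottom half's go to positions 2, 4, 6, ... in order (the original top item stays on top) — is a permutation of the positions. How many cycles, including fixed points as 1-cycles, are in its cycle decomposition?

Trace each unvisited position around until it returns:
(1) (2 3 5 4) (6)
3 cycles in total.

3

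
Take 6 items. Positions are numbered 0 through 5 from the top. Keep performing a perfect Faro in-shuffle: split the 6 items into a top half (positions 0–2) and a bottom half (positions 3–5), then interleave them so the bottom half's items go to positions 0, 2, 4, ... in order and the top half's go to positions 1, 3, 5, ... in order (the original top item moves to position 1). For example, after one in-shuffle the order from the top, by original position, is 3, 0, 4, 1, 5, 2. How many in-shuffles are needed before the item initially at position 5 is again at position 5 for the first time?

3

Follow position 5 under repeated in-shuffles:
5 → 4 → 2 → 5
It first returns after 3 in-shuffles.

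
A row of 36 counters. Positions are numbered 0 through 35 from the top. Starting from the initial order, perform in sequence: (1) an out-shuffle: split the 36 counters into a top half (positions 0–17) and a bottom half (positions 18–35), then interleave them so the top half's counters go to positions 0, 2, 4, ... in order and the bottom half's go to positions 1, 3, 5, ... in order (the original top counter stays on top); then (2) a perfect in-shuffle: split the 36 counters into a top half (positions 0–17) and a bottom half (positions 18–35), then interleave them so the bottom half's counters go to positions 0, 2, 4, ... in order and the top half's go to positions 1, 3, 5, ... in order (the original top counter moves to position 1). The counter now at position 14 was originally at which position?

Undo the operations in reverse order, starting from position 14:
  undo op 2 (in-shuffle, from bottom half): 14 ← 25
  undo op 1 (out-shuffle, from bottom half): 25 ← 30
So the counter at position 14 came from original position 30.

30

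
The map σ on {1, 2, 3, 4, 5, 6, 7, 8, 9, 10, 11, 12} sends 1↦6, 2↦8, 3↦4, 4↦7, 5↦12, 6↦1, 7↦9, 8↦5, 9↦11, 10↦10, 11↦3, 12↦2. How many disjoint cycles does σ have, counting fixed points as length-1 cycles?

4

Cycle decomposition: (1 6) (2 8 5 12) (3 4 7 9 11) (10).
4 cycles.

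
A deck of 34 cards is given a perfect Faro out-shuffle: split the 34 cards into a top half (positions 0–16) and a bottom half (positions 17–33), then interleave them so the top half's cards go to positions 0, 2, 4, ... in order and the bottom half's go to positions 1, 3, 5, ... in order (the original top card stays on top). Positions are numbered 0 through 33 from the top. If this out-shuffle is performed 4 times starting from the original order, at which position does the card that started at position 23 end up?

5

Track the card's position through each out-shuffle:
23 → 13 → 26 → 19 → 5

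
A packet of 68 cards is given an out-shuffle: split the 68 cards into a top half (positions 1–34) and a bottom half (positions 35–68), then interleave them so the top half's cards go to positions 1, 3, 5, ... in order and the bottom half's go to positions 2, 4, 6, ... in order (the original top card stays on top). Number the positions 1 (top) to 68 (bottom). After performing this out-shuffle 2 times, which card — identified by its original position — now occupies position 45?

Work backwards from position 45, undoing one out-shuffle at a time:
45 ← 23 ← 12
So the card now at position 45 started at position 12.

12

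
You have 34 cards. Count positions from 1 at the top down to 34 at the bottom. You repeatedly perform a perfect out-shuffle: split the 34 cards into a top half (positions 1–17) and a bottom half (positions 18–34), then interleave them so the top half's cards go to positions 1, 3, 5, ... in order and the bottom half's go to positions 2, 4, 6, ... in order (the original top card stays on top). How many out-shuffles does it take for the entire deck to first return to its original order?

The out-shuffle permutes the 34 positions with cycle lengths [1, 1, 2, 10, 10, 10].
Every card is home exactly when every cycle has completed a whole number of laps, i.e. after lcm(1, 2, 10) = 10 out-shuffles.

10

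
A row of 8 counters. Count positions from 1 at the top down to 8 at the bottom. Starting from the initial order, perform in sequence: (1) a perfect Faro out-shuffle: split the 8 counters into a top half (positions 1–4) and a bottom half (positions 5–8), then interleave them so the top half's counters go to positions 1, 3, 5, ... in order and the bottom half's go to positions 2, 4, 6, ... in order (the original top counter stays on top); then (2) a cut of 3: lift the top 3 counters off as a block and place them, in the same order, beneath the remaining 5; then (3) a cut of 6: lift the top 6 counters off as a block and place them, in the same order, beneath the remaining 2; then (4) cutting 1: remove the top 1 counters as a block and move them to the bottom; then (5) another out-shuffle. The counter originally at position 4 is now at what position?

Track the counter from position 4 forward through each operation:
  after op 1 (out-shuffle): 4 → 7
  after op 2 (cut 3): 7 → 4
  after op 3 (cut 6): 4 → 6
  after op 4 (cut 1): 6 → 5
  after op 5 (out-shuffle): 5 → 2

2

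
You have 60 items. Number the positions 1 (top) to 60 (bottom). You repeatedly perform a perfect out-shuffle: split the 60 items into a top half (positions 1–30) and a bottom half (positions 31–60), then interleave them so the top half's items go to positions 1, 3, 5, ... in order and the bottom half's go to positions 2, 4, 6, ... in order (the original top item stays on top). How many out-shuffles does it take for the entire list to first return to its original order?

The out-shuffle permutes the 60 positions with cycle lengths [1, 1, 58].
Every item is home exactly when every cycle has completed a whole number of laps, i.e. after lcm(1, 58) = 58 out-shuffles.

58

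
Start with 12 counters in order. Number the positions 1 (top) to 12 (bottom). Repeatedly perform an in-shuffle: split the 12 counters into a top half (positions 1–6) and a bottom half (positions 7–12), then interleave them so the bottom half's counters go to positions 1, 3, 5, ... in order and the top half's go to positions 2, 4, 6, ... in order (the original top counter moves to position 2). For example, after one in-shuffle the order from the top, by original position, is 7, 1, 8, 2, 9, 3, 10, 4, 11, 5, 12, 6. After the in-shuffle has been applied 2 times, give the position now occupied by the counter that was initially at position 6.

Track the counter's position through each in-shuffle:
6 → 12 → 11

11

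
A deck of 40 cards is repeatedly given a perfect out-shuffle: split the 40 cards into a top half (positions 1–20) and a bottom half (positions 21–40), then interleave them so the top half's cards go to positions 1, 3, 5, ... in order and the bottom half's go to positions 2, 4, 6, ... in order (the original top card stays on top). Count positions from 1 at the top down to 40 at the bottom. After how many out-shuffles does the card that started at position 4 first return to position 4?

12

Follow position 4 under repeated out-shuffles:
4 → 7 → 13 → 25 → 10 → 19 → 37 → 34 → 28 → 16 → 31 → 22 → 4
It first returns after 12 out-shuffles.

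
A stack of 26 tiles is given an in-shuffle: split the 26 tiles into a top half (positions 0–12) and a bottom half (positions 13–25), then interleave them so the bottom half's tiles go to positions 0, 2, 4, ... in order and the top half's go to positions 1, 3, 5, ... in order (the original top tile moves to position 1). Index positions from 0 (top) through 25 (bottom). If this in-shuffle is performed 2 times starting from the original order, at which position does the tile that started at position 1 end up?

7

Track the tile's position through each in-shuffle:
1 → 3 → 7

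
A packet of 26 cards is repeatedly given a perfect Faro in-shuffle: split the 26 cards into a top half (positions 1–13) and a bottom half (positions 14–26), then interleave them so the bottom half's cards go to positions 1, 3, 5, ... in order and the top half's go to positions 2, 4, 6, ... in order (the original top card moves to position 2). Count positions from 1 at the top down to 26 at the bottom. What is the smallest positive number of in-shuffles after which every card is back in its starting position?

18

The in-shuffle permutes the 26 positions with cycle lengths [2, 6, 18].
Every card is home exactly when every cycle has completed a whole number of laps, i.e. after lcm(2, 6, 18) = 18 in-shuffles.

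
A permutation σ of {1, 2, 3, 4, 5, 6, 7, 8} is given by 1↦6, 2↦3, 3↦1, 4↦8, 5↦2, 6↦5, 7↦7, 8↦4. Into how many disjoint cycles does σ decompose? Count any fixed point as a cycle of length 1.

Cycle decomposition: (1 6 5 2 3) (4 8) (7).
3 cycles.

3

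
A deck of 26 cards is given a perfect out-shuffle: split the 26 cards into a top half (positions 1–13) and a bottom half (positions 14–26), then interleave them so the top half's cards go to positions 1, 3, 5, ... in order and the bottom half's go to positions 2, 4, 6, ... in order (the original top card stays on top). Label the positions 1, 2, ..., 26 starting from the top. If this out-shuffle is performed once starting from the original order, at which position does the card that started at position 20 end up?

Track the card's position through each out-shuffle:
20 → 14

14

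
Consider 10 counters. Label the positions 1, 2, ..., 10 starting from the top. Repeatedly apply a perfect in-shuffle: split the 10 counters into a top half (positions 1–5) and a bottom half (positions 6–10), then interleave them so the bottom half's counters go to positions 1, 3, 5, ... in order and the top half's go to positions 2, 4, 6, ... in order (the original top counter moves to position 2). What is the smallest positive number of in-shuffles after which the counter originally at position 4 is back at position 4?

Follow position 4 under repeated in-shuffles:
4 → 8 → 5 → 10 → 9 → 7 → 3 → 6 → 1 → 2 → 4
It first returns after 10 in-shuffles.

10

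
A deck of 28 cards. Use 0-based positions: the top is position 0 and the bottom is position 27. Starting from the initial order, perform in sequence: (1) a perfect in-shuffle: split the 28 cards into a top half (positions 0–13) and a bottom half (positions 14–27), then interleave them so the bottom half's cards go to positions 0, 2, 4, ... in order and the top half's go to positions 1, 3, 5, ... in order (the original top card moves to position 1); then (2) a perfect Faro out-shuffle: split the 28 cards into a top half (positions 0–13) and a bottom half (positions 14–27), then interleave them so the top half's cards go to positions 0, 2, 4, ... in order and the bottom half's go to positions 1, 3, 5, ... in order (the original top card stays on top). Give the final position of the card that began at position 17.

12

Track the card from position 17 forward through each operation:
  after op 1 (in-shuffle): 17 → 6
  after op 2 (out-shuffle): 6 → 12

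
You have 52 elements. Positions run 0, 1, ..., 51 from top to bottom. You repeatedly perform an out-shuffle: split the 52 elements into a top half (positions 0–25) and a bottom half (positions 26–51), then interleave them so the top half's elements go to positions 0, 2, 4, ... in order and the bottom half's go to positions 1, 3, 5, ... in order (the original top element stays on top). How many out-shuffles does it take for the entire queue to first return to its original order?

8

The out-shuffle permutes the 52 positions with cycle lengths [1, 1, 2, 8, 8, 8, 8, 8, 8].
Every element is home exactly when every cycle has completed a whole number of laps, i.e. after lcm(1, 2, 8) = 8 out-shuffles.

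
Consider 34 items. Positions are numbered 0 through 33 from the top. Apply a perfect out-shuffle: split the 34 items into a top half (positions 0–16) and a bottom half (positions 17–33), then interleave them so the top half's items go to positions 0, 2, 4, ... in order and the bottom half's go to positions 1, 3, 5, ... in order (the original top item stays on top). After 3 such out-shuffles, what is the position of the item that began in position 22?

Track the item's position through each out-shuffle:
22 → 11 → 22 → 11

11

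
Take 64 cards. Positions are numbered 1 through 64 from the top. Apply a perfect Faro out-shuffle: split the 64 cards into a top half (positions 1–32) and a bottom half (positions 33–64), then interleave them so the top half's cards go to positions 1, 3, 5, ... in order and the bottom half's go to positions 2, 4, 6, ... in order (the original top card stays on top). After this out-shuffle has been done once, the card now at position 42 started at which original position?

53

Work backwards from position 42, undoing one out-shuffle at a time:
42 ← 53
So the card now at position 42 started at position 53.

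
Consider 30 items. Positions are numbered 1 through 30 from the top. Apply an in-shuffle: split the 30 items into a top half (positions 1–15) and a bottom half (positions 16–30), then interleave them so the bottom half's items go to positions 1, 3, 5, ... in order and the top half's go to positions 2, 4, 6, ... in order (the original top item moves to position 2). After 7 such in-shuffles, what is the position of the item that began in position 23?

Track the item's position through each in-shuffle:
23 → 15 → 30 → 29 → 27 → 23 → 15 → 30

30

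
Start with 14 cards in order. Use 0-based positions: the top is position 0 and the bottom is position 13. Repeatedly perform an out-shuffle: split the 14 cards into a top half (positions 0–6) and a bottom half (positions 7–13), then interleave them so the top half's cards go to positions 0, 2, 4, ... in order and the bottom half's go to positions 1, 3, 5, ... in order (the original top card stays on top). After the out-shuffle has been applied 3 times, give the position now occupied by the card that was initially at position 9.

7

Track the card's position through each out-shuffle:
9 → 5 → 10 → 7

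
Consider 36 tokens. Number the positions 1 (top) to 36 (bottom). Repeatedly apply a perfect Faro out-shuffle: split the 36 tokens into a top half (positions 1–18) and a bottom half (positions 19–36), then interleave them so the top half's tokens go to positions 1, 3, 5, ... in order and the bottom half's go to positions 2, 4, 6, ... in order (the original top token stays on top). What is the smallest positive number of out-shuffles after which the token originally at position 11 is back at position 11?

Follow position 11 under repeated out-shuffles:
11 → 21 → 6 → 11
It first returns after 3 out-shuffles.

3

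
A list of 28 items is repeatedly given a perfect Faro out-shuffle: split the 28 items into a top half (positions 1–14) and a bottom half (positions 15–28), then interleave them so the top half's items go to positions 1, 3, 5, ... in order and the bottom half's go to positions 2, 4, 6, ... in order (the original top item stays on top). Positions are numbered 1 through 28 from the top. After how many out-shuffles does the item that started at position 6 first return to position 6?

Follow position 6 under repeated out-shuffles:
6 → 11 → 21 → 14 → 27 → 26 → 24 → 20 → 12 → 23 → 18 → 8 → 15 → 2 → 3 → 5 → 9 → 17 → 6
It first returns after 18 out-shuffles.

18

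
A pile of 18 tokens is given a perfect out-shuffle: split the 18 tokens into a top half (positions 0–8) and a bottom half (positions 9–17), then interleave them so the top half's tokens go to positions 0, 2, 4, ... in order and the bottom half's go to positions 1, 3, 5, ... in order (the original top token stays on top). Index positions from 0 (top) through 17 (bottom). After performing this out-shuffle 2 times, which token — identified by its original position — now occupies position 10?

Work backwards from position 10, undoing one out-shuffle at a time:
10 ← 5 ← 11
So the token now at position 10 started at position 11.

11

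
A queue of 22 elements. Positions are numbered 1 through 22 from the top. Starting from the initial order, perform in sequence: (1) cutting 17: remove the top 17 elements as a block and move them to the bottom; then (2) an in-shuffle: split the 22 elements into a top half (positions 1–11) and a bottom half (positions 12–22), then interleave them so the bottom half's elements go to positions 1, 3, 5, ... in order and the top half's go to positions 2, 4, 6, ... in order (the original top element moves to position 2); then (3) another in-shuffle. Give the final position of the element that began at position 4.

13

Track the element from position 4 forward through each operation:
  after op 1 (cut 17): 4 → 9
  after op 2 (in-shuffle): 9 → 18
  after op 3 (in-shuffle): 18 → 13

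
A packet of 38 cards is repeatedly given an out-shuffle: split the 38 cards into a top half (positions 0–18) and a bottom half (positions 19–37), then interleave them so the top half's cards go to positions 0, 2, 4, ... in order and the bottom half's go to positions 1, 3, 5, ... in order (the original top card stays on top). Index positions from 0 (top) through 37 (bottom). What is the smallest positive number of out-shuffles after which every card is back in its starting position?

The out-shuffle permutes the 38 positions with cycle lengths [1, 1, 36].
Every card is home exactly when every cycle has completed a whole number of laps, i.e. after lcm(1, 36) = 36 out-shuffles.

36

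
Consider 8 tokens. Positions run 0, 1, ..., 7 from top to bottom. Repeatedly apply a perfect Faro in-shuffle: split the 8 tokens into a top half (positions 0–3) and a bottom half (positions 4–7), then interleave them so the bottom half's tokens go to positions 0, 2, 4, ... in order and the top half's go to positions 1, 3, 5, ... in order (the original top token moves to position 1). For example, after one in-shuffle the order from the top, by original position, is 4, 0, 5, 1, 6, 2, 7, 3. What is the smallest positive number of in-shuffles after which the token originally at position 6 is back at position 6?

6

Follow position 6 under repeated in-shuffles:
6 → 4 → 0 → 1 → 3 → 7 → 6
It first returns after 6 in-shuffles.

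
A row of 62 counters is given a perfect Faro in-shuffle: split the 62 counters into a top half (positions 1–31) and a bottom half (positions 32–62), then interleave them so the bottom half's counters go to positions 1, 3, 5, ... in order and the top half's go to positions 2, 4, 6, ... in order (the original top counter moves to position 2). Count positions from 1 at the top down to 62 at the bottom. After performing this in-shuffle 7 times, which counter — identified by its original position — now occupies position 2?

1

Work backwards from position 2, undoing one in-shuffle at a time:
2 ← 1 ← 32 ← 16 ← 8 ← 4 ← 2 ← 1
So the counter now at position 2 started at position 1.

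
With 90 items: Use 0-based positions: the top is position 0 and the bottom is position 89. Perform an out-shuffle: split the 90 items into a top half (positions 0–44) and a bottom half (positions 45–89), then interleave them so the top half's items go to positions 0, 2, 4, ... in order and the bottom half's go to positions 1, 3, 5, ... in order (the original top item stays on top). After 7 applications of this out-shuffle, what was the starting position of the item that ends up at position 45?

8

Work backwards from position 45, undoing one out-shuffle at a time:
45 ← 67 ← 78 ← 39 ← 64 ← 32 ← 16 ← 8
So the item now at position 45 started at position 8.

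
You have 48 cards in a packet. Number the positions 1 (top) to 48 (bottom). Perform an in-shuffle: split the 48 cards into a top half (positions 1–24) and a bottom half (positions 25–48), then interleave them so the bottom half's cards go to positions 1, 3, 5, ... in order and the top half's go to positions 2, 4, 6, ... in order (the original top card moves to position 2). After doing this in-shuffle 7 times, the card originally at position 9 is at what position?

25

Track the card's position through each in-shuffle:
9 → 18 → 36 → 23 → 46 → 43 → 37 → 25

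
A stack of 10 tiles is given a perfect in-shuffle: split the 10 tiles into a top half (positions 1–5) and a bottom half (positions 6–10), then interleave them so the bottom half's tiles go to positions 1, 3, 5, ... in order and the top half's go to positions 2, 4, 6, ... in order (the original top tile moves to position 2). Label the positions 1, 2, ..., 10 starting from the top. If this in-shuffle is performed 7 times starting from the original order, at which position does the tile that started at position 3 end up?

10

Track the tile's position through each in-shuffle:
3 → 6 → 1 → 2 → 4 → 8 → 5 → 10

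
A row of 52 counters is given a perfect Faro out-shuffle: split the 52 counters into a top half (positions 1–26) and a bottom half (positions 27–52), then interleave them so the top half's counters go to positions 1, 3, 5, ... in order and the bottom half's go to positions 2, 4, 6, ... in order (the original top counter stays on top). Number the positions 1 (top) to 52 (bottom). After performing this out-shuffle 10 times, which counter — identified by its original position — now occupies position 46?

Work backwards from position 46, undoing one out-shuffle at a time:
46 ← 49 ← 25 ← 13 ← 7 ← 4 ← 28 ← 40 ← 46 ← 49 ← 25
So the counter now at position 46 started at position 25.

25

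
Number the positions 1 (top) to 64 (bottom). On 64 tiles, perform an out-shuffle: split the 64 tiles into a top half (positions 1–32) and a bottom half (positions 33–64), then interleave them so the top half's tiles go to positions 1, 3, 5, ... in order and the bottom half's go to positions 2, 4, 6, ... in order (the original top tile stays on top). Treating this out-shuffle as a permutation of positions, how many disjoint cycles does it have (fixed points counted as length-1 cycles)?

14

Trace each unvisited position around until it returns:
(1) (2 3 5 9 17 33) (4 7 13 25 49 34) (6 11 21 41 18 35) (8 15 29 57 50 36) (10 19 37) (12 23 45 26 51 38) (14 27 53 42 20 39) ... plus 6 more
14 cycles in total.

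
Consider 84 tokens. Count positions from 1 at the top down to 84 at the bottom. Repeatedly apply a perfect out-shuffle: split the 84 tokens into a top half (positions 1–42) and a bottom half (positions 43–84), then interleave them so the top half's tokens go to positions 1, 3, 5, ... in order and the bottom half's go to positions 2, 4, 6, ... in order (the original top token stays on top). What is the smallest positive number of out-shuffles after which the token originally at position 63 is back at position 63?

82

Follow position 63 under repeated out-shuffles:
63 → 42 → 83 → 82 → 80 → 76 → 68 → 52 → ... → 63 (length 82)
It first returns after 82 out-shuffles.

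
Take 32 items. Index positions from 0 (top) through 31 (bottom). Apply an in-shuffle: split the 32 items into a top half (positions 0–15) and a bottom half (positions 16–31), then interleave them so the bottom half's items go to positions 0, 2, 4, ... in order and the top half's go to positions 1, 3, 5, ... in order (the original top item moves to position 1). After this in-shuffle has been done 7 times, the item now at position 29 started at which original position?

8

Work backwards from position 29, undoing one in-shuffle at a time:
29 ← 14 ← 23 ← 11 ← 5 ← 2 ← 17 ← 8
So the item now at position 29 started at position 8.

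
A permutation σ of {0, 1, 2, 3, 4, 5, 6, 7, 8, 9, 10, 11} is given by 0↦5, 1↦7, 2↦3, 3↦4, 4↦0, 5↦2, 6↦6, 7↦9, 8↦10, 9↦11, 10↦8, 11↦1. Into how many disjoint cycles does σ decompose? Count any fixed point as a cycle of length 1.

4

Cycle decomposition: (0 5 2 3 4) (1 7 9 11) (6) (8 10).
4 cycles.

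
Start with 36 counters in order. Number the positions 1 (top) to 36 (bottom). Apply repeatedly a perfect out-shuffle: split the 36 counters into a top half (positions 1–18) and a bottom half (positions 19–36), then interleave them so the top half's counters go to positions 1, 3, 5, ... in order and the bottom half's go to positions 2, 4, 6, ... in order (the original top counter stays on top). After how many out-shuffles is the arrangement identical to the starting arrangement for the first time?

12

The out-shuffle permutes the 36 positions with cycle lengths [1, 1, 3, 3, 4, 12, 12].
Every counter is home exactly when every cycle has completed a whole number of laps, i.e. after lcm(1, 3, 4, 12) = 12 out-shuffles.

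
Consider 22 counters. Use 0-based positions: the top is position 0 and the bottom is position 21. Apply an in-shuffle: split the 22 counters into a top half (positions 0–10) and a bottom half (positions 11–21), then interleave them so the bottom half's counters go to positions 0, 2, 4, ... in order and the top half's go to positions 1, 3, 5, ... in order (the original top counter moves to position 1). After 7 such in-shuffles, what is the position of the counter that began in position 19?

Track the counter's position through each in-shuffle:
19 → 16 → 10 → 21 → 20 → 18 → 14 → 6

6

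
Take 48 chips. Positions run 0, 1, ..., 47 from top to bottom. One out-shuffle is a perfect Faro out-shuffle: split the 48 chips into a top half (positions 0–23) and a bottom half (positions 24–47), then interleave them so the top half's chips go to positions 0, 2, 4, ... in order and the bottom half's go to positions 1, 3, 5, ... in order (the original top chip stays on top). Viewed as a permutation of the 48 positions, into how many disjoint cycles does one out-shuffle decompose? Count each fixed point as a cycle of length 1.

4

Trace each unvisited position around until it returns:
(0) (1 2 4 8 16 32 ... len 23) (5 10 20 40 33 19 ... len 23) (47)
4 cycles in total.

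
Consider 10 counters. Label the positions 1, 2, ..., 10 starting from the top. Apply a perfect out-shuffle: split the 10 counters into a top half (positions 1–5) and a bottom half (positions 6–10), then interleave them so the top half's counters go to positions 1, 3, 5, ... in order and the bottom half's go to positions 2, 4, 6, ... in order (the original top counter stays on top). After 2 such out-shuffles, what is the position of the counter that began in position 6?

Track the counter's position through each out-shuffle:
6 → 2 → 3

3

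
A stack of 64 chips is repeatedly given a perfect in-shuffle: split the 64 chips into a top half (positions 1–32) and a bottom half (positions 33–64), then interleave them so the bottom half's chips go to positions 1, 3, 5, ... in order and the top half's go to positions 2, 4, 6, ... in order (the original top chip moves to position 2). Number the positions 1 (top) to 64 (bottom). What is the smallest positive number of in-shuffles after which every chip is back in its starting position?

The in-shuffle permutes the 64 positions with cycle lengths [4, 12, 12, 12, 12, 12].
Every chip is home exactly when every cycle has completed a whole number of laps, i.e. after lcm(4, 12) = 12 in-shuffles.

12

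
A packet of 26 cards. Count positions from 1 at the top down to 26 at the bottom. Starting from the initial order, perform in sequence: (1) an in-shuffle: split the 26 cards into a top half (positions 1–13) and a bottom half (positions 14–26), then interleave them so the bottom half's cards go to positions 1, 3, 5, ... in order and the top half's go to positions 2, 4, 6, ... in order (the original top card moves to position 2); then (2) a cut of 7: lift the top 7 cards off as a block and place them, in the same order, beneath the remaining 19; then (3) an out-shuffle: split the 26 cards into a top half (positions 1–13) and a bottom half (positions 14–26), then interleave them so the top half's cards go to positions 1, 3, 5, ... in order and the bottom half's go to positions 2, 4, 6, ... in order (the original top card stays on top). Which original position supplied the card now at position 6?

25

Undo the operations in reverse order, starting from position 6:
  undo op 3 (out-shuffle, from bottom half): 6 ← 16
  undo op 2 (cut 7): 16 ← 23
  undo op 1 (in-shuffle, from bottom half): 23 ← 25
So the card at position 6 came from original position 25.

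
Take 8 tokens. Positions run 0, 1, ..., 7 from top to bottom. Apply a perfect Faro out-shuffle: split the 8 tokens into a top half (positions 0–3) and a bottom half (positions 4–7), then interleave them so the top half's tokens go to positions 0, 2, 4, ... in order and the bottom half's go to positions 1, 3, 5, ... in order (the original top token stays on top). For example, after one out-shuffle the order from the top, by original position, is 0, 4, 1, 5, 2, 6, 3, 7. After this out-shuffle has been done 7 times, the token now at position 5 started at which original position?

Work backwards from position 5, undoing one out-shuffle at a time:
5 ← 6 ← 3 ← 5 ← 6 ← 3 ← 5 ← 6
So the token now at position 5 started at position 6.

6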